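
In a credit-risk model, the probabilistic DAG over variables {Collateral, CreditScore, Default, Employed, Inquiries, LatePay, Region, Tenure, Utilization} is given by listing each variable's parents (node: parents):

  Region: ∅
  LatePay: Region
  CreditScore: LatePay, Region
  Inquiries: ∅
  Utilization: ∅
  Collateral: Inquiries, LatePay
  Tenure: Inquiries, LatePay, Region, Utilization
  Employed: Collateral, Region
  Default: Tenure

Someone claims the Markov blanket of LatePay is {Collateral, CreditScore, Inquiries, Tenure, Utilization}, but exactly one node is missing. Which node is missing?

Pa(LatePay) = {Region}.
Ch(LatePay) = {Collateral, CreditScore, Tenure}.
Other parents of LatePay's children:
  CreditScore: Region
  Collateral: Inquiries
  Tenure: Inquiries, Region, Utilization
MB(LatePay) = {Collateral, CreditScore, Inquiries, Region, Tenure, Utilization}.
Comparing with the claimed set, Region is missing.

Region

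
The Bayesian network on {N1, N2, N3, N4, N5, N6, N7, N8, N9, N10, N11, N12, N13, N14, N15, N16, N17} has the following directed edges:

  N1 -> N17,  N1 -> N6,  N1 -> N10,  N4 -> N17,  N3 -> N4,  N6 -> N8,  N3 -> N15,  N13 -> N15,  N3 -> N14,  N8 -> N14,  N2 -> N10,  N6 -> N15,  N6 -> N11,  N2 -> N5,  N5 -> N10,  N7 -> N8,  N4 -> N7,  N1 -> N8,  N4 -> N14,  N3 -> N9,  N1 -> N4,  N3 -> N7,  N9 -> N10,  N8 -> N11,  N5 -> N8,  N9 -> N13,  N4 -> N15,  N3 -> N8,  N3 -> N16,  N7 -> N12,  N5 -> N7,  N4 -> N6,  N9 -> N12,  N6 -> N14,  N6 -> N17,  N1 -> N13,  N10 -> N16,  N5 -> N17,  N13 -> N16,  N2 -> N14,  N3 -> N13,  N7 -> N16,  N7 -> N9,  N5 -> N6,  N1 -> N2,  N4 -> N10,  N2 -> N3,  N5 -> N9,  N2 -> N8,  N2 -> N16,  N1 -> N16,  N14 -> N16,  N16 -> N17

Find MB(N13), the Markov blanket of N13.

A node's Markov blanket = Pa ∪ Ch ∪ (parents of Ch other than the node itself).
Parents of N13: N1, N3, N9.
N13 has children N15, N16.
Co-parents of N13 (other parents of its children):
  N15 also has parents N3, N4, N6.
  N16's other parents are N1, N2, N3, N7, N10, N14.
Taking the union gives {N1, N2, N3, N4, N6, N7, N9, N10, N14, N15, N16}.

{N1, N2, N3, N4, N6, N7, N9, N10, N14, N15, N16}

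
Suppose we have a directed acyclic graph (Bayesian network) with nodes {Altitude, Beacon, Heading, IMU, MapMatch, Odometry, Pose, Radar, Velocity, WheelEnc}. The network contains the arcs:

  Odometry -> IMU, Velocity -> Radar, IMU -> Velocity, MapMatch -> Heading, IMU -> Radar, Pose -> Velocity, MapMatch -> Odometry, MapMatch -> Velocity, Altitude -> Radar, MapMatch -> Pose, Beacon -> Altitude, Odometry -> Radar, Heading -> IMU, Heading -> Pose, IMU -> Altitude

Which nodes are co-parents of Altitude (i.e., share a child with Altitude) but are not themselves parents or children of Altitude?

{Odometry, Velocity}

Children of Altitude: Radar.
  Radar's other parents are IMU, Odometry, Velocity.
Excluding nodes already adjacent to Altitude (Beacon, IMU, Radar), the co-parent-only contribution is {Odometry, Velocity}.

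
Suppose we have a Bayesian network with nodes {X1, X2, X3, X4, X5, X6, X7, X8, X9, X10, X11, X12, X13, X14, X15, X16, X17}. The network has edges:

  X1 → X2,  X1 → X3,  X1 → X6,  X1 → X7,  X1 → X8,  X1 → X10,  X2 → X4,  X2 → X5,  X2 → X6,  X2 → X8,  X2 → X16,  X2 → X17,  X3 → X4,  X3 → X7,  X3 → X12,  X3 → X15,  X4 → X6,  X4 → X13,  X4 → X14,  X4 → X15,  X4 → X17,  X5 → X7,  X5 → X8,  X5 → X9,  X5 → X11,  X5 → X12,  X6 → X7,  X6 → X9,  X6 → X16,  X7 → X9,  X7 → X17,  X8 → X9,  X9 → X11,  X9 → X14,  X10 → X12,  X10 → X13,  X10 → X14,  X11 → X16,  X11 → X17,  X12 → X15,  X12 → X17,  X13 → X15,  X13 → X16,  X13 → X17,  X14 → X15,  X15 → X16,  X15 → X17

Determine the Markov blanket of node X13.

{X2, X3, X4, X6, X7, X10, X11, X12, X14, X15, X16, X17}

Children of X13: X15, X16, X17.
X13 has parents X4, X10.
Co-parents of X13 (other parents of its children):
  parents(X15) \ {X13} = {X3, X4, X12, X14}.
  X16 also has parents X2, X6, X11, X15.
  parents(X17) \ {X13} = {X2, X4, X7, X11, X12, X15}.
So the Markov blanket of X13 is {X2, X3, X4, X6, X7, X10, X11, X12, X14, X15, X16, X17}.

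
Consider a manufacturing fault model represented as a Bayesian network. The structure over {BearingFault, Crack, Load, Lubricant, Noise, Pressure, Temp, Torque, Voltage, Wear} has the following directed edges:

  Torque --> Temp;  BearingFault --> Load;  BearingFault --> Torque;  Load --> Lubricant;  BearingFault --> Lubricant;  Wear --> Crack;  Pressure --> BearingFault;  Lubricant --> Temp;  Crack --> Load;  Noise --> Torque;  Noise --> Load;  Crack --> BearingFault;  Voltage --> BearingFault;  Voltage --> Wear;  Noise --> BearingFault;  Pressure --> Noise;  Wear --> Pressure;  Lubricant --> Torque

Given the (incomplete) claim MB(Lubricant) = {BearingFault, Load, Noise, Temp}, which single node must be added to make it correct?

Torque

The Markov blanket of a node is its parents, its children, and the other parents of its children.
Pa(Lubricant) = {BearingFault, Load}.
Lubricant has children Temp, Torque.
Co-parents of Lubricant (other parents of its children):
  Torque also has parents BearingFault, Noise.
  parents(Temp) \ {Lubricant} = {Torque}.
MB(Lubricant) = {BearingFault, Load, Noise, Temp, Torque}.
Comparing with the claimed set, Torque is missing.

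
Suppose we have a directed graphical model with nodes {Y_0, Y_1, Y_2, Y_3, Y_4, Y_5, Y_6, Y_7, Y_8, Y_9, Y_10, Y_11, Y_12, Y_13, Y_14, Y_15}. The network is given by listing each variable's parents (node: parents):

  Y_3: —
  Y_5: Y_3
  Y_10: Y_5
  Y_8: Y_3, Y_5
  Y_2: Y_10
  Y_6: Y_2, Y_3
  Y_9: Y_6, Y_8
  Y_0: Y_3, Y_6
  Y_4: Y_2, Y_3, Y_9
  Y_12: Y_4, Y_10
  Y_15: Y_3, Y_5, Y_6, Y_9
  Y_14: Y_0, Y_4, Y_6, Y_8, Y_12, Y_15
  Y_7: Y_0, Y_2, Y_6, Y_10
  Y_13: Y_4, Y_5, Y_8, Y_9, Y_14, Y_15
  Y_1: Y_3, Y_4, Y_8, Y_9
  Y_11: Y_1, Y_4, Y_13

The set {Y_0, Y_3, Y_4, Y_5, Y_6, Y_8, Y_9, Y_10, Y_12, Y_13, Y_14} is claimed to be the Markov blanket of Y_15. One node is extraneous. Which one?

Y_15's parents: Y_3, Y_5, Y_6, Y_9.
Ch(Y_15) = {Y_13, Y_14}.
For each child, the remaining parents (spouses of Y_15):
  Y_14's other parents are Y_0, Y_4, Y_6, Y_8, Y_12.
  parents(Y_13) \ {Y_15} = {Y_4, Y_5, Y_8, Y_9, Y_14}.
MB(Y_15) = {Y_0, Y_3, Y_4, Y_5, Y_6, Y_8, Y_9, Y_12, Y_13, Y_14}.
Y_10 is neither a parent, child, nor co-parent of Y_15, so it does not belong.

Y_10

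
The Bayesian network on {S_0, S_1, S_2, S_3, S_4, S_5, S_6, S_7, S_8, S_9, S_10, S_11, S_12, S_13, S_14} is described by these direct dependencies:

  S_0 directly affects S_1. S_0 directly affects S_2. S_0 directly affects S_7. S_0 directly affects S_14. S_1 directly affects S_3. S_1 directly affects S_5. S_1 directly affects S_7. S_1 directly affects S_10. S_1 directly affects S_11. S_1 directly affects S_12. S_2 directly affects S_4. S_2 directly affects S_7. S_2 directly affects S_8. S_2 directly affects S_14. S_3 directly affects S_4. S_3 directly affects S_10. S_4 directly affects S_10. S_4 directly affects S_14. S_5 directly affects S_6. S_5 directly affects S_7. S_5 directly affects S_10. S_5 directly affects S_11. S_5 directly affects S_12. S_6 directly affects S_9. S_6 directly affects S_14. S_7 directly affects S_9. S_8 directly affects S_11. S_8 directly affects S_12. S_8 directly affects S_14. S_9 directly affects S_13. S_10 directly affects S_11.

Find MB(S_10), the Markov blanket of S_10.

A node's Markov blanket = Pa ∪ Ch ∪ (parents of Ch other than the node itself).
S_10's parents: S_1, S_3, S_4, S_5.
S_10's children: S_11.
For each child, the remaining parents (spouses of S_10):
  S_11 also has parents S_1, S_5, S_8.
MB(S_10) = {S_1, S_3, S_4, S_5, S_8, S_11}.

{S_1, S_3, S_4, S_5, S_8, S_11}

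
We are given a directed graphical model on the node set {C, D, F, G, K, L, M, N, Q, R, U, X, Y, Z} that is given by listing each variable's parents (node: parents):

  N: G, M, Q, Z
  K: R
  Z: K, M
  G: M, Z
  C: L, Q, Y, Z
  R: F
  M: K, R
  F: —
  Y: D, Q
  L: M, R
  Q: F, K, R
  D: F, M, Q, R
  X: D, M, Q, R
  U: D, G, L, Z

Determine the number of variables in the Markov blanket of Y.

5

Parents of Y: D, Q.
Children of Y: C.
Co-parents of Y (other parents of its children):
  C: L, Q, Z
MB(Y) = {C, D, L, Q, Z}, which has 5 nodes.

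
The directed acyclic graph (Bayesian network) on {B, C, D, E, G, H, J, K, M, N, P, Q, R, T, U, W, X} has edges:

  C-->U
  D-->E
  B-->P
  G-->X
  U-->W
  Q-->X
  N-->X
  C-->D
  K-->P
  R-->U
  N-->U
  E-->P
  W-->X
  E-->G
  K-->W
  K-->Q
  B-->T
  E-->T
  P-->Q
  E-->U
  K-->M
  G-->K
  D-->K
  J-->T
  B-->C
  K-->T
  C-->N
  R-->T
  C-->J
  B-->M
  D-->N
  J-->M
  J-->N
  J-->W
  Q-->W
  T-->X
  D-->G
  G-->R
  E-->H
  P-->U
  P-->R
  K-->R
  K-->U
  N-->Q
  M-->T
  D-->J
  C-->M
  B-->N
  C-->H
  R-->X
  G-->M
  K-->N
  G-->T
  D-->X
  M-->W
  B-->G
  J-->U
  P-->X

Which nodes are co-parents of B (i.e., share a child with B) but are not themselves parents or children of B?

{D, E, J, K, R}

Children of B: C, G, M, N, P, T.
  C: no additional parents.
  G's other parents are D, E.
  M's other parents are C, G, J, K.
  N also has parents C, D, J, K.
  parents(P) \ {B} = {E, K}.
  parents(T) \ {B} = {E, G, J, K, M, R}.
Excluding nodes already adjacent to B (C, G, M, N, P, T), the co-parent-only contribution is {D, E, J, K, R}.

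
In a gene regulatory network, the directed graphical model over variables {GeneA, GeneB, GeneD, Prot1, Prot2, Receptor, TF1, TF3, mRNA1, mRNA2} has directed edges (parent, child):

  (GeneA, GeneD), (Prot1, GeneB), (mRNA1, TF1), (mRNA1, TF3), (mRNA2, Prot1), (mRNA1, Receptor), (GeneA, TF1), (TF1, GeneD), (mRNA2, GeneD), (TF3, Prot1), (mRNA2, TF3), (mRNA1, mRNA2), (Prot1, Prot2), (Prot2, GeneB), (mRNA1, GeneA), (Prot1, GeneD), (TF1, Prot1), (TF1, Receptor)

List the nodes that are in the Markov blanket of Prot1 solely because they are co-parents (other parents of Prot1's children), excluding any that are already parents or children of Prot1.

{GeneA}

Children of Prot1: GeneB, GeneD, Prot2.
  parents(GeneD) \ {Prot1} = {GeneA, TF1, mRNA2}.
  Prot2: no additional parents.
  parents(GeneB) \ {Prot1} = {Prot2}.
Excluding nodes already adjacent to Prot1 (GeneB, GeneD, Prot2, TF1, TF3, mRNA2), the co-parent-only contribution is {GeneA}.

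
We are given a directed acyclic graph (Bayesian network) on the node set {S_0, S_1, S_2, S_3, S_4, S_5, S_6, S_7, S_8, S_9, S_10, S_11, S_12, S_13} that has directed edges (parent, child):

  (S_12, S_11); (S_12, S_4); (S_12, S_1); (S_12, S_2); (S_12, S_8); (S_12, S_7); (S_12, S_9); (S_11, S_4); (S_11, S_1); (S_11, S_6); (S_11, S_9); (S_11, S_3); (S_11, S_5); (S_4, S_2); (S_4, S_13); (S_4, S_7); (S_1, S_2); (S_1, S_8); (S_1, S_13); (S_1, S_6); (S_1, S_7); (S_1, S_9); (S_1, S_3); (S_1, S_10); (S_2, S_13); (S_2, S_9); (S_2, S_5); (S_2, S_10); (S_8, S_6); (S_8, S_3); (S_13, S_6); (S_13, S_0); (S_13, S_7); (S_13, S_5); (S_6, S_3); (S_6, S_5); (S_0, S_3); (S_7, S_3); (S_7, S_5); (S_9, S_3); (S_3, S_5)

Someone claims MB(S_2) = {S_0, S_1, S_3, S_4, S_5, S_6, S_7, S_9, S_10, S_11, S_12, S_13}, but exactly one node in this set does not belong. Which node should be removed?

S_0

Recall MB(v) = parents ∪ children ∪ spouses, where spouses are the other parents of v's children.
S_2's parents: S_1, S_4, S_12.
Ch(S_2) = {S_5, S_9, S_10, S_13}.
For each child, the remaining parents (spouses of S_2):
  S_13: S_1, S_4
  S_9: S_1, S_11, S_12
  S_5: S_3, S_6, S_7, S_11, S_13
  S_10: S_1
MB(S_2) = {S_1, S_3, S_4, S_5, S_6, S_7, S_9, S_10, S_11, S_12, S_13}.
S_0 is neither a parent, child, nor co-parent of S_2, so it does not belong.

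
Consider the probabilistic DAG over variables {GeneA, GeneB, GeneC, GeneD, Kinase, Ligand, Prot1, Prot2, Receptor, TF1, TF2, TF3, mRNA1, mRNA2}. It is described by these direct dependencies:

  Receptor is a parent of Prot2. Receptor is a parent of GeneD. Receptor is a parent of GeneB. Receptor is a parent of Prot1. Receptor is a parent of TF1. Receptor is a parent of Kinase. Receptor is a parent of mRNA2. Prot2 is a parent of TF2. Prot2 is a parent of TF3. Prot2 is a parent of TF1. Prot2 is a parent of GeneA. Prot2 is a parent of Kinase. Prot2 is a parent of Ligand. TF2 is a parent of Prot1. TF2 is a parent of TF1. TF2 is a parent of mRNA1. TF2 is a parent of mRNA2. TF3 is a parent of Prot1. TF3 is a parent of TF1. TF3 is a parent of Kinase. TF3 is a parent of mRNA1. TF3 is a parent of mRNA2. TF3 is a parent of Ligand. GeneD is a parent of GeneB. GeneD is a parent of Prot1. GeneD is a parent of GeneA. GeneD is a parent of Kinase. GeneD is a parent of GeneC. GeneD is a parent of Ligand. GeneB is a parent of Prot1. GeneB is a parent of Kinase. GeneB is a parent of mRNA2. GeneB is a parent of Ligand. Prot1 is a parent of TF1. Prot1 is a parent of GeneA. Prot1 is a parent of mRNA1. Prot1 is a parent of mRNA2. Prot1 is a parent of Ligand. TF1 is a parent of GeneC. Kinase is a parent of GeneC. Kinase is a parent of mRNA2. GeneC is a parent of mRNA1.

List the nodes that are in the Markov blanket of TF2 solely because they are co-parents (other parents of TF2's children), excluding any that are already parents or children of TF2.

Children of TF2: Prot1, TF1, mRNA1, mRNA2.
  Prot1's other parents are GeneB, GeneD, Receptor, TF3.
  parents(TF1) \ {TF2} = {Prot1, Prot2, Receptor, TF3}.
  mRNA1's other parents are GeneC, Prot1, TF3.
  mRNA2 also has parents GeneB, Kinase, Prot1, Receptor, TF3.
Excluding nodes already adjacent to TF2 (Prot1, Prot2, TF1, mRNA1, mRNA2), the co-parent-only contribution is {GeneB, GeneC, GeneD, Kinase, Receptor, TF3}.

{GeneB, GeneC, GeneD, Kinase, Receptor, TF3}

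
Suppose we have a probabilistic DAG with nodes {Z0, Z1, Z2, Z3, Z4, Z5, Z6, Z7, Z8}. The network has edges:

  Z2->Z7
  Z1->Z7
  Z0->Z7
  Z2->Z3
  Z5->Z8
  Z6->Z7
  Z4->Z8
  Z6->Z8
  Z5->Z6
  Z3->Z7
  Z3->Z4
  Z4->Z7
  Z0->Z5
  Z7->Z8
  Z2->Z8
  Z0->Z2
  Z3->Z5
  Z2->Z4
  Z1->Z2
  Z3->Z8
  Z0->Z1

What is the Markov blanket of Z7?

Recall MB(v) = parents ∪ children ∪ spouses, where spouses are the other parents of v's children.
Pa(Z7) = {Z0, Z1, Z2, Z3, Z4, Z6}.
Z7 has child Z8.
Other parents of Z7's children:
  Z8: Z2, Z3, Z4, Z5, Z6
So the Markov blanket of Z7 is {Z0, Z1, Z2, Z3, Z4, Z5, Z6, Z8}.

{Z0, Z1, Z2, Z3, Z4, Z5, Z6, Z8}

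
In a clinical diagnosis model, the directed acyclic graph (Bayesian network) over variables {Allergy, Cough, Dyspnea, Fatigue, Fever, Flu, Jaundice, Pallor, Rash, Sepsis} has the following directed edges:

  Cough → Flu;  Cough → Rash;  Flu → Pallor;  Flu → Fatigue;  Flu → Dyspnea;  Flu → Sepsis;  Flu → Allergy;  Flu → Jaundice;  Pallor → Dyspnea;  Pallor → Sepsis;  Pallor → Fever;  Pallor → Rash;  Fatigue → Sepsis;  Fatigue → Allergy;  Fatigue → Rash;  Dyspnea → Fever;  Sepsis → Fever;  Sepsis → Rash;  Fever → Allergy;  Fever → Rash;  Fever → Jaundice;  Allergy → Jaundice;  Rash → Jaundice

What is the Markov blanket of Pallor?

{Cough, Dyspnea, Fatigue, Fever, Flu, Rash, Sepsis}

Parents of Pallor: Flu.
Ch(Pallor) = {Dyspnea, Fever, Rash, Sepsis}.
Other parents of Pallor's children:
  parents(Dyspnea) \ {Pallor} = {Flu}.
  Sepsis's other parents are Fatigue, Flu.
  Fever's other parents are Dyspnea, Sepsis.
  Rash also has parents Cough, Fatigue, Fever, Sepsis.
MB(Pallor) = {Cough, Dyspnea, Fatigue, Fever, Flu, Rash, Sepsis}.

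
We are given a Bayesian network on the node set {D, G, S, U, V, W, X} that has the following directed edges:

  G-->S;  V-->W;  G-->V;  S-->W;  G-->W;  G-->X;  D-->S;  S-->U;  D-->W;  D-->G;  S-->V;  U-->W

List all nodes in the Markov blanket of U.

{D, G, S, V, W}

Recall MB(v) = parents ∪ children ∪ spouses, where spouses are the other parents of v's children.
U's parents: S.
U has child W.
For each child, the remaining parents (spouses of U):
  W's other parents are D, G, S, V.
So the Markov blanket of U is {D, G, S, V, W}.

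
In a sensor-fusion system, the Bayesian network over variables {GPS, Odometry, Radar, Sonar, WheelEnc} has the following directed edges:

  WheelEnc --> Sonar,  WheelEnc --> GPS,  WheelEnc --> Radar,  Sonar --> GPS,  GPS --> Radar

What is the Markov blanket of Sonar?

{GPS, WheelEnc}

By definition, MB(Sonar) is built from Sonar's parents, Sonar's children, and the co-parents of Sonar.
Parents of Sonar: WheelEnc.
Sonar's children: GPS.
Other parents of Sonar's children:
  GPS: WheelEnc
So the Markov blanket of Sonar is {GPS, WheelEnc}.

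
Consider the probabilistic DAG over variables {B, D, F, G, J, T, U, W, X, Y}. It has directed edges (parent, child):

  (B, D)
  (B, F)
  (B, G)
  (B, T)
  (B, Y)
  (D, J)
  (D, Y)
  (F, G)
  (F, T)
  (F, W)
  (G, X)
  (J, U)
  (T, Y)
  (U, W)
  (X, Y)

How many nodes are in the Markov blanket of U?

3

U has parent J.
U's children: W.
For each child, the remaining parents (spouses of U):
  W: F
MB(U) = {F, J, W}, which has 3 nodes.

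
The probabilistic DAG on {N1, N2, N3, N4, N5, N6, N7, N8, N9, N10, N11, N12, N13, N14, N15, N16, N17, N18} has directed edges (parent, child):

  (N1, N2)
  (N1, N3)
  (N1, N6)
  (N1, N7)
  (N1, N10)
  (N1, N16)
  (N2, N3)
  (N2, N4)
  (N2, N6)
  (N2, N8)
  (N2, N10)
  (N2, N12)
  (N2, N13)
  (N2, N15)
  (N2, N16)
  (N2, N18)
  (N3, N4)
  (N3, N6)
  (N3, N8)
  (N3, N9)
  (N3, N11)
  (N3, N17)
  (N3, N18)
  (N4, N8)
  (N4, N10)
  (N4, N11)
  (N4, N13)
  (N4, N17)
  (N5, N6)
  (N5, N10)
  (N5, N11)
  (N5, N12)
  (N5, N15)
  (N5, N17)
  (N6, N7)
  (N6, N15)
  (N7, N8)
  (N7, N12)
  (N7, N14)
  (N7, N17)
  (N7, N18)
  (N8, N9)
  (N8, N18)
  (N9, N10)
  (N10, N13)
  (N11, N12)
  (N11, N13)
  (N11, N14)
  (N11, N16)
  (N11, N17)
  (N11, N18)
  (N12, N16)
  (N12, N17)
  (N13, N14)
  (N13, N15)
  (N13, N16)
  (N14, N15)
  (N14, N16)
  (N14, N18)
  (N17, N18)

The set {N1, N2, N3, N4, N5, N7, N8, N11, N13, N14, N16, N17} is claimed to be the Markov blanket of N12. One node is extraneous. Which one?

Pa(N12) = {N2, N5, N7, N11}.
N12 has children N16, N17.
Parents of each child, excluding N12:
  N16: N1, N2, N11, N13, N14
  N17: N3, N4, N5, N7, N11
MB(N12) = {N1, N2, N3, N4, N5, N7, N11, N13, N14, N16, N17}.
N8 is neither a parent, child, nor co-parent of N12, so it does not belong.

N8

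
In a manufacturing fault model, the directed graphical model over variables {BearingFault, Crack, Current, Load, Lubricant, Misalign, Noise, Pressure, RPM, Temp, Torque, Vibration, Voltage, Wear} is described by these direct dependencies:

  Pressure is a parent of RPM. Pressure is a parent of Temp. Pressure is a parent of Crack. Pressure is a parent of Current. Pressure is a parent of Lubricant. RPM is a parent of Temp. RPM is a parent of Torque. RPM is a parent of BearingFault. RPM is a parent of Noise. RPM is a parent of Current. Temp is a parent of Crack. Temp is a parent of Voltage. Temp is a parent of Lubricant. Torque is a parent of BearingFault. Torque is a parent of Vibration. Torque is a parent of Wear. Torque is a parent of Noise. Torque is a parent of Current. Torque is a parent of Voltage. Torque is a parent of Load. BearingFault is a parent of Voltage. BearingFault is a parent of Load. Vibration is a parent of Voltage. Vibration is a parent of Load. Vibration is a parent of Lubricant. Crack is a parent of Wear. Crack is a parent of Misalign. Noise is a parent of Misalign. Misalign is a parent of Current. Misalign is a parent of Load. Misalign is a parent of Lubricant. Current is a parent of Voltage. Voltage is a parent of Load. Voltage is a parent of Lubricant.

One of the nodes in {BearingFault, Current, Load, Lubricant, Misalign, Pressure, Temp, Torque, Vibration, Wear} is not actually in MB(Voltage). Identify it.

Wear

A node's Markov blanket = Pa ∪ Ch ∪ (parents of Ch other than the node itself).
Voltage has parents BearingFault, Current, Temp, Torque, Vibration.
Voltage's children: Load, Lubricant.
Co-parents of Voltage (other parents of its children):
  Load's other parents are BearingFault, Misalign, Torque, Vibration.
  Lubricant's other parents are Misalign, Pressure, Temp, Vibration.
MB(Voltage) = {BearingFault, Current, Load, Lubricant, Misalign, Pressure, Temp, Torque, Vibration}.
Wear is neither a parent, child, nor co-parent of Voltage, so it does not belong.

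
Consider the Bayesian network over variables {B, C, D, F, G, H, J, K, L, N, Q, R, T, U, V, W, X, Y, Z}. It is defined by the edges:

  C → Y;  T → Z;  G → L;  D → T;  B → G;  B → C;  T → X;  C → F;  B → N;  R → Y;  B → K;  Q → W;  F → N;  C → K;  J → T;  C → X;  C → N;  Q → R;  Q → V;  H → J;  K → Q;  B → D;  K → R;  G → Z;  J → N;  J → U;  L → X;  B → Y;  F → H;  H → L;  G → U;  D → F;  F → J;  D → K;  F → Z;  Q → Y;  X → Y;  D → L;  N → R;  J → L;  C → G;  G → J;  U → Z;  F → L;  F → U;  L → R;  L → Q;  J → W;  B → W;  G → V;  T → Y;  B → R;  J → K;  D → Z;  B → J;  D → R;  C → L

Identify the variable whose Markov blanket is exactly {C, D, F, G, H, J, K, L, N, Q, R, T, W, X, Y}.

The target node must have every member of {C, D, F, G, H, J, K, L, N, Q, R, T, W, X, Y} as a parent, child, or co-parent, and no others.
Parents of B: none; children: C, D, G, J, K, N, R, W, Y; co-parents: C, D, F, G, H, J, K, L, N, Q, R, T, X.
These exactly cover the given set, so the node is B.

B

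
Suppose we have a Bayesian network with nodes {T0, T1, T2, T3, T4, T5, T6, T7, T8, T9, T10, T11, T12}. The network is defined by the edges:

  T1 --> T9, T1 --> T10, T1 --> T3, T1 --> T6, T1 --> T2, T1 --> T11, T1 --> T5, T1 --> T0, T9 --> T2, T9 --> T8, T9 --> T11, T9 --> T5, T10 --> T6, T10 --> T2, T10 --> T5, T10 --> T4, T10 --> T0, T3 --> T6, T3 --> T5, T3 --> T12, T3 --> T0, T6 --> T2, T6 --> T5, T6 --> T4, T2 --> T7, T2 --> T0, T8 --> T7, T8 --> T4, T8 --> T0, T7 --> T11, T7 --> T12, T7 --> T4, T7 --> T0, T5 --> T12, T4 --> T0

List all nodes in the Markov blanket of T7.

Ch(T7) = {T0, T4, T11, T12}.
Pa(T7) = {T2, T8}.
For each child, the remaining parents (spouses of T7):
  parents(T11) \ {T7} = {T1, T9}.
  parents(T12) \ {T7} = {T3, T5}.
  T4's other parents are T6, T8, T10.
  T0 also has parents T1, T2, T3, T4, T8, T10.
So the Markov blanket of T7 is {T0, T1, T2, T3, T4, T5, T6, T8, T9, T10, T11, T12}.

{T0, T1, T2, T3, T4, T5, T6, T8, T9, T10, T11, T12}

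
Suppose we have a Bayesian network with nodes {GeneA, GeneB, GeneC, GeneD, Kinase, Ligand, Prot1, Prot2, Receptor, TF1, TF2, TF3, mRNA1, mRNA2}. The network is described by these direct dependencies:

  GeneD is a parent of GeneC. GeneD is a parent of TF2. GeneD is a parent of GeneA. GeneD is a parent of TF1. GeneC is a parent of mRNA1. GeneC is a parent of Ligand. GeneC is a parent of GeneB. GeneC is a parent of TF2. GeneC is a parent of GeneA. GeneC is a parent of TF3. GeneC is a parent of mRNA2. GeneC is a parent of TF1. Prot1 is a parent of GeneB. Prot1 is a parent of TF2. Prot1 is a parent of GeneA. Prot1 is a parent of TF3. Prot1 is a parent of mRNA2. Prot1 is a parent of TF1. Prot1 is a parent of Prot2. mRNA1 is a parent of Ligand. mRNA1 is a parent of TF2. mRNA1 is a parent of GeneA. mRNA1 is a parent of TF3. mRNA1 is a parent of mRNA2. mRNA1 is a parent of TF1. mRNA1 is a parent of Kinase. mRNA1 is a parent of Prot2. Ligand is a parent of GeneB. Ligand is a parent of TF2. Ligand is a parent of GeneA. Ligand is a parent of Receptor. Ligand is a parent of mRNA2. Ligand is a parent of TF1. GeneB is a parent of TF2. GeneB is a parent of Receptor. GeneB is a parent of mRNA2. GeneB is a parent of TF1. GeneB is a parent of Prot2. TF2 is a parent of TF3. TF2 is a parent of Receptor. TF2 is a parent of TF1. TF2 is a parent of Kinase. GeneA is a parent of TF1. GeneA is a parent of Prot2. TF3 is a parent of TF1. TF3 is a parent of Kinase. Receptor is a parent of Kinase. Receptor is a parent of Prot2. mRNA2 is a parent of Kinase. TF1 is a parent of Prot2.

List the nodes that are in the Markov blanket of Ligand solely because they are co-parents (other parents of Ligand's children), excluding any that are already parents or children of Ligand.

Children of Ligand: GeneA, GeneB, Receptor, TF1, TF2, mRNA2.
  GeneB: GeneC, Prot1
  TF2: GeneB, GeneC, GeneD, Prot1, mRNA1
  GeneA: GeneC, GeneD, Prot1, mRNA1
  Receptor: GeneB, TF2
  mRNA2: GeneB, GeneC, Prot1, mRNA1
  TF1: GeneA, GeneB, GeneC, GeneD, Prot1, TF2, TF3, mRNA1
Excluding nodes already adjacent to Ligand (GeneA, GeneB, GeneC, Receptor, TF1, TF2, mRNA1, mRNA2), the co-parent-only contribution is {GeneD, Prot1, TF3}.

{GeneD, Prot1, TF3}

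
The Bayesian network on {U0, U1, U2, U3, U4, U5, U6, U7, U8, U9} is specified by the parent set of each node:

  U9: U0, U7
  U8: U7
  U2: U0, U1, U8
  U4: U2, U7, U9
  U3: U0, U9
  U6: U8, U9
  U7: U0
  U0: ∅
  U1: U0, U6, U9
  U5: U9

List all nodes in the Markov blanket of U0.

A node's Markov blanket = Pa ∪ Ch ∪ (parents of Ch other than the node itself).
U0 has no parents.
Ch(U0) = {U1, U2, U3, U7, U9}.
For each child, the remaining parents (spouses of U0):
  U7 has no other parent.
  U9's other parent is U7.
  parents(U3) \ {U0} = {U9}.
  U1's other parents are U6, U9.
  U2 also has parents U1, U8.
MB(U0) = {U1, U2, U3, U6, U7, U8, U9}.

{U1, U2, U3, U6, U7, U8, U9}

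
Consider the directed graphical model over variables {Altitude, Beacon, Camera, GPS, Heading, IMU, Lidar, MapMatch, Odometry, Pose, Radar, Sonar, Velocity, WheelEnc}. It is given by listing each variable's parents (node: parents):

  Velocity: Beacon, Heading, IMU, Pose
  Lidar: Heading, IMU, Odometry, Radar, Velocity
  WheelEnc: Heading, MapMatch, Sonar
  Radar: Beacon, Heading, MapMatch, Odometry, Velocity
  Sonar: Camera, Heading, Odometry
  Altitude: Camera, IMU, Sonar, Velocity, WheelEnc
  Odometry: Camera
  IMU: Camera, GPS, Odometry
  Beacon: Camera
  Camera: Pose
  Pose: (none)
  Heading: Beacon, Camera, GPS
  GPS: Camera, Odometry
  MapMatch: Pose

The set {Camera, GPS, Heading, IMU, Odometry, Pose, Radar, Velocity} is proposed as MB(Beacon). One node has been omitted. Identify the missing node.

Children of Beacon: Heading, Radar, Velocity.
Parents of Beacon: Camera.
Other parents of Beacon's children:
  parents(Heading) \ {Beacon} = {Camera, GPS}.
  Velocity's other parents are Heading, IMU, Pose.
  parents(Radar) \ {Beacon} = {Heading, MapMatch, Odometry, Velocity}.
MB(Beacon) = {Camera, GPS, Heading, IMU, MapMatch, Odometry, Pose, Radar, Velocity}.
Comparing with the claimed set, MapMatch is missing.

MapMatch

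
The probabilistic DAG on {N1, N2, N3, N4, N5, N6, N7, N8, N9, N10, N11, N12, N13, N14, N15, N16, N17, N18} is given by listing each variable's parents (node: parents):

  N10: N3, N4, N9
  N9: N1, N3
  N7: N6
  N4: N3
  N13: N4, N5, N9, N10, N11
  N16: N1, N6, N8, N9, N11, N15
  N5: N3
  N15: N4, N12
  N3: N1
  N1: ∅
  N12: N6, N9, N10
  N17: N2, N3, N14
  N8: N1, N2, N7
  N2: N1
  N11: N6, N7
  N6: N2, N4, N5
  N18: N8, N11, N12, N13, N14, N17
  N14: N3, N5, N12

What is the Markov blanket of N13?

{N4, N5, N8, N9, N10, N11, N12, N14, N17, N18}

The Markov blanket of a node is its parents, its children, and the other parents of its children.
Children of N13: N18.
N13's parents: N4, N5, N9, N10, N11.
Other parents of N13's children:
  parents(N18) \ {N13} = {N8, N11, N12, N14, N17}.
So the Markov blanket of N13 is {N4, N5, N8, N9, N10, N11, N12, N14, N17, N18}.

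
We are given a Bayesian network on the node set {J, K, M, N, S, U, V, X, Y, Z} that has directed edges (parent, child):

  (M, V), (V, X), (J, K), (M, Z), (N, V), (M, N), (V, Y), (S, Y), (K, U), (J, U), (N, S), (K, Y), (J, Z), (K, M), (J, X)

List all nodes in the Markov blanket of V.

By definition, MB(V) is built from V's parents, V's children, and the co-parents of V.
V has children X, Y.
V has parents M, N.
Co-parents of V (other parents of its children):
  X: J
  Y: K, S
Taking the union gives {J, K, M, N, S, X, Y}.

{J, K, M, N, S, X, Y}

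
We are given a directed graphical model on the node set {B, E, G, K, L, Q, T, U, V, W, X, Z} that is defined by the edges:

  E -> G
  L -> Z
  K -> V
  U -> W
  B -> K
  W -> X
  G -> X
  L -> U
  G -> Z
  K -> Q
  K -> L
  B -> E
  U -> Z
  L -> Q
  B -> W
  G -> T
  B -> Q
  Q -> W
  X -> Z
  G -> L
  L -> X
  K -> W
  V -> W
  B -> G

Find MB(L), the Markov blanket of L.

L's parents: G, K.
Children of L: Q, U, X, Z.
Co-parents of L (other parents of its children):
  Q's other parents are B, K.
  U has no other parent.
  X's other parents are G, W.
  Z also has parents G, U, X.
So the Markov blanket of L is {B, G, K, Q, U, W, X, Z}.

{B, G, K, Q, U, W, X, Z}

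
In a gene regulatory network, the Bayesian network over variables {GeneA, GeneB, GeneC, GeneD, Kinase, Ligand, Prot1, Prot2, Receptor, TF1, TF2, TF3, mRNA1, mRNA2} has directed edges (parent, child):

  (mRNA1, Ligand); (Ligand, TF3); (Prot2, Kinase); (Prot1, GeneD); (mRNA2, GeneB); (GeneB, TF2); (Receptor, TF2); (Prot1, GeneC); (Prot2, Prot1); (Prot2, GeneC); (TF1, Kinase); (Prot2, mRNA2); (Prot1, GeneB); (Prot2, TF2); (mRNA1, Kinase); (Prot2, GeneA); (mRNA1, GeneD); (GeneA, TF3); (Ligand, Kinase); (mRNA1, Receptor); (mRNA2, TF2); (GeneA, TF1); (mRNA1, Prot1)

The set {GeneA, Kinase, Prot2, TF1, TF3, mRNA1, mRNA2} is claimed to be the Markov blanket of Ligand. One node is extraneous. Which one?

By definition, MB(Ligand) is built from Ligand's parents, Ligand's children, and the co-parents of Ligand.
Parents of Ligand: mRNA1.
Children of Ligand: Kinase, TF3.
For each child, the remaining parents (spouses of Ligand):
  parents(Kinase) \ {Ligand} = {Prot2, TF1, mRNA1}.
  TF3's other parent is GeneA.
MB(Ligand) = {GeneA, Kinase, Prot2, TF1, TF3, mRNA1}.
mRNA2 is neither a parent, child, nor co-parent of Ligand, so it does not belong.

mRNA2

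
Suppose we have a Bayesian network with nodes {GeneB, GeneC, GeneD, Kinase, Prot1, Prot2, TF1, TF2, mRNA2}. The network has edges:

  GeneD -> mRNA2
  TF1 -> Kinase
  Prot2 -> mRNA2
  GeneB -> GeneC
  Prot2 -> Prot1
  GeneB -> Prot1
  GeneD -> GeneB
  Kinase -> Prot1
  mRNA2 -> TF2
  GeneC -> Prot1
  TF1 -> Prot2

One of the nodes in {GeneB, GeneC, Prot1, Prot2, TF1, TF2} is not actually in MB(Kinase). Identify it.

TF2

Parents of Kinase: TF1.
Children of Kinase: Prot1.
Other parents of Kinase's children:
  parents(Prot1) \ {Kinase} = {GeneB, GeneC, Prot2}.
MB(Kinase) = {GeneB, GeneC, Prot1, Prot2, TF1}.
TF2 is neither a parent, child, nor co-parent of Kinase, so it does not belong.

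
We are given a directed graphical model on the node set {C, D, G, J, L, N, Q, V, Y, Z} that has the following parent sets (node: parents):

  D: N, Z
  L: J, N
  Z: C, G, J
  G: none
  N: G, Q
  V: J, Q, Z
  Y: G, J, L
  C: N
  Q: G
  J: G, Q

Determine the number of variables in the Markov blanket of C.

Recall MB(v) = parents ∪ children ∪ spouses, where spouses are the other parents of v's children.
C's parents: N.
Children of C: Z.
For each child, the remaining parents (spouses of C):
  Z's other parents are G, J.
MB(C) = {G, J, N, Z}, which has 4 nodes.

4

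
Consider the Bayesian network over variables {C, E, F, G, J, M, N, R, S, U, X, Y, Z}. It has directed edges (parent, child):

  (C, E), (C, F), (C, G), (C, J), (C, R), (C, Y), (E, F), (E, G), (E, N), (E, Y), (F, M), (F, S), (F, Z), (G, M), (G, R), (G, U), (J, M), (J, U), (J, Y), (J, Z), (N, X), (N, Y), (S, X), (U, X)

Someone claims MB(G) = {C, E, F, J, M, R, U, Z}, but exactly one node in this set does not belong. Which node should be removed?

Z

G's children: M, R, U.
Parents of G: C, E.
Other parents of G's children:
  M's other parents are F, J.
  R's other parent is C.
  parents(U) \ {G} = {J}.
MB(G) = {C, E, F, J, M, R, U}.
Z is neither a parent, child, nor co-parent of G, so it does not belong.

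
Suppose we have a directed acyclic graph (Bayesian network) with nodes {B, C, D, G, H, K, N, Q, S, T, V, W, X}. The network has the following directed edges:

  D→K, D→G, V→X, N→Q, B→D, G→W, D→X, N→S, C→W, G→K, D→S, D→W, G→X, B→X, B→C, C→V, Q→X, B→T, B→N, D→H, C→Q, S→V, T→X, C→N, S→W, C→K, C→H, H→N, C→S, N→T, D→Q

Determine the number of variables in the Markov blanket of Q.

A node's Markov blanket = Pa ∪ Ch ∪ (parents of Ch other than the node itself).
Q's children: X.
Q has parents C, D, N.
Parents of each child, excluding Q:
  parents(X) \ {Q} = {B, D, G, T, V}.
MB(Q) = {B, C, D, G, N, T, V, X}, which has 8 nodes.

8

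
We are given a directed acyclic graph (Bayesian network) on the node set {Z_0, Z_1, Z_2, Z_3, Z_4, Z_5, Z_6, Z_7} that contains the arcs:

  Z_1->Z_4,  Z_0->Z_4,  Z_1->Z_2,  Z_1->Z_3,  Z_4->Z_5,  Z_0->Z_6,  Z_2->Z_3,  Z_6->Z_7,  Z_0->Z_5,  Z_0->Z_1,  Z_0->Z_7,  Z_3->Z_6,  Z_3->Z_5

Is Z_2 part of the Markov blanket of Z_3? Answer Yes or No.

Yes

Z_2 is a parent of Z_3.
So Z_2 ∈ MB(Z_3).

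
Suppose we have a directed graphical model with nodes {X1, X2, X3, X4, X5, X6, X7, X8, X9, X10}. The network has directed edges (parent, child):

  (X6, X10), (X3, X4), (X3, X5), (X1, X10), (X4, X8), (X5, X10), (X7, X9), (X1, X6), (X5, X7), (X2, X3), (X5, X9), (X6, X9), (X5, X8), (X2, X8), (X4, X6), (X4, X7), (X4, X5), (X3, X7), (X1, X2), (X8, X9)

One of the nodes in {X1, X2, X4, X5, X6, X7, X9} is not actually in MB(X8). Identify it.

X1

Children of X8: X9.
X8's parents: X2, X4, X5.
Co-parents of X8 (other parents of its children):
  X9: X5, X6, X7
MB(X8) = {X2, X4, X5, X6, X7, X9}.
X1 is neither a parent, child, nor co-parent of X8, so it does not belong.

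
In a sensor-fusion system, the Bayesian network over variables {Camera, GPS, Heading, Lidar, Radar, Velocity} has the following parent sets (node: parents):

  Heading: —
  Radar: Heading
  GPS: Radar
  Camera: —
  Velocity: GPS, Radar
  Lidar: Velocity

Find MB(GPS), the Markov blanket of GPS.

GPS has parent Radar.
GPS has child Velocity.
Co-parents of GPS (other parents of its children):
  Velocity also has parent Radar.
MB(GPS) = {Radar, Velocity}.

{Radar, Velocity}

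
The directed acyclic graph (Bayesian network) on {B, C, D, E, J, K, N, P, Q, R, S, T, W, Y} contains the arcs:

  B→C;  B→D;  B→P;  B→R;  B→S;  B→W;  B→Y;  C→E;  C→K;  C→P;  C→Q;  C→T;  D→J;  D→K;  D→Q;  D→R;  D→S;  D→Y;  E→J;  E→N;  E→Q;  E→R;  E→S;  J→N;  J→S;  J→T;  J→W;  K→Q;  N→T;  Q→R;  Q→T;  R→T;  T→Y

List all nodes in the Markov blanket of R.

Recall MB(v) = parents ∪ children ∪ spouses, where spouses are the other parents of v's children.
Children of R: T.
R's parents: B, D, E, Q.
Parents of each child, excluding R:
  T also has parents C, J, N, Q.
Union: {B, D, E, Q} ∪ {T} ∪ {C, J, N, Q} = {B, C, D, E, J, N, Q, T}.

{B, C, D, E, J, N, Q, T}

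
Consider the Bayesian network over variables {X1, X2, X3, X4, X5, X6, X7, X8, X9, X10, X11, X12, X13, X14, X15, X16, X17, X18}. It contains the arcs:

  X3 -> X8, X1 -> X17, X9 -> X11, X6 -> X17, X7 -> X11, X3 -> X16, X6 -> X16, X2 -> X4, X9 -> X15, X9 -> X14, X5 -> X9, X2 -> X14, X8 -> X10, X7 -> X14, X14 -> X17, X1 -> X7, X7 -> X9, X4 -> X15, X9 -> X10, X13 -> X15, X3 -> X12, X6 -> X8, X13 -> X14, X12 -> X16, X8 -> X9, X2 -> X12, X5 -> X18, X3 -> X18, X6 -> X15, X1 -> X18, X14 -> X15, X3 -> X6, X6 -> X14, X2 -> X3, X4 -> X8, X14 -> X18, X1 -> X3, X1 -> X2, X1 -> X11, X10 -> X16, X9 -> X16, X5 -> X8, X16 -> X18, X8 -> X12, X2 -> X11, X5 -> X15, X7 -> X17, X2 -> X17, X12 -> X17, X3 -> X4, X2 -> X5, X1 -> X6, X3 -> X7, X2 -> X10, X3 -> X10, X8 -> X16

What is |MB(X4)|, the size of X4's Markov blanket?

By definition, MB(X4) is built from X4's parents, X4's children, and the co-parents of X4.
Ch(X4) = {X8, X15}.
X4 has parents X2, X3.
Parents of each child, excluding X4:
  X8 also has parents X3, X5, X6.
  X15's other parents are X5, X6, X9, X13, X14.
MB(X4) = {X2, X3, X5, X6, X8, X9, X13, X14, X15}, which has 9 nodes.

9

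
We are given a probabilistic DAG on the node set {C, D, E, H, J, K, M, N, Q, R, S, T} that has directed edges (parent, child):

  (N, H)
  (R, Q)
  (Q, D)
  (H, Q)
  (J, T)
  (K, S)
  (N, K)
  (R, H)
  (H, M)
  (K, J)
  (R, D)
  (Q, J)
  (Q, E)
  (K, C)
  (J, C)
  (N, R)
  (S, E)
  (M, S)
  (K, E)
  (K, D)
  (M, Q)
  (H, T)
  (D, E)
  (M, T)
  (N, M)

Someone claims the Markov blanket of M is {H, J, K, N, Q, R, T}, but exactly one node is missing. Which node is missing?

S

M has children Q, S, T.
Pa(M) = {H, N}.
Other parents of M's children:
  Q's other parents are H, R.
  T's other parents are H, J.
  S also has parent K.
MB(M) = {H, J, K, N, Q, R, S, T}.
Comparing with the claimed set, S is missing.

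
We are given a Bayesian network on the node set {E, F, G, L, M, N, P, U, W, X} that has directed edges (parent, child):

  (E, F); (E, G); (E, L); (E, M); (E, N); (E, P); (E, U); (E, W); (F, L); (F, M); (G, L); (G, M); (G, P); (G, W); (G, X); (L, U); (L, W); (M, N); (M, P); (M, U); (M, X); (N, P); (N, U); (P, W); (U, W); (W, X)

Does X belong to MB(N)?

Recall MB(v) = parents ∪ children ∪ spouses, where spouses are the other parents of v's children.
N's children: P, U.
N has parents E, M.
Parents of each child, excluding N:
  P: E, G, M
  U: E, L, M
MB(N) = {E, G, L, M, P, U}; X is not in this set.

No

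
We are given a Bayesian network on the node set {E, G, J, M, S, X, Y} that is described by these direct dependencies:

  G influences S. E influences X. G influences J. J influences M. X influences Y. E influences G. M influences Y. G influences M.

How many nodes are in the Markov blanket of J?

2

The Markov blanket of a node is its parents, its children, and the other parents of its children.
Pa(J) = {G}.
J's children: M.
Co-parents of J (other parents of its children):
  M: G
MB(J) = {G, M}, which has 2 nodes.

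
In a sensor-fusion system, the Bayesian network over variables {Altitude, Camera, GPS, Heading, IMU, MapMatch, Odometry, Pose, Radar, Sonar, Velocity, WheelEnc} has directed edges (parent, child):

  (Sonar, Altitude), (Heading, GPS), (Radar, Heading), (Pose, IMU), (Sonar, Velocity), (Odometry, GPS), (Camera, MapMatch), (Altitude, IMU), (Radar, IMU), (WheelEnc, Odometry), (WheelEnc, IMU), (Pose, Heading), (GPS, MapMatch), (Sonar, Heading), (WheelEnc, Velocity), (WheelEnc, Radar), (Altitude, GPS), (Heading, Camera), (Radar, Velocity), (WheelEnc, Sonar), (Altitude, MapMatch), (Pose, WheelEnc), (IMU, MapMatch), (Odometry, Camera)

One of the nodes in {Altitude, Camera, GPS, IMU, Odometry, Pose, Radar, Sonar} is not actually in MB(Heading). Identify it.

Recall MB(v) = parents ∪ children ∪ spouses, where spouses are the other parents of v's children.
Heading has children Camera, GPS.
Heading has parents Pose, Radar, Sonar.
Co-parents of Heading (other parents of its children):
  GPS also has parents Altitude, Odometry.
  Camera's other parent is Odometry.
MB(Heading) = {Altitude, Camera, GPS, Odometry, Pose, Radar, Sonar}.
IMU is neither a parent, child, nor co-parent of Heading, so it does not belong.

IMU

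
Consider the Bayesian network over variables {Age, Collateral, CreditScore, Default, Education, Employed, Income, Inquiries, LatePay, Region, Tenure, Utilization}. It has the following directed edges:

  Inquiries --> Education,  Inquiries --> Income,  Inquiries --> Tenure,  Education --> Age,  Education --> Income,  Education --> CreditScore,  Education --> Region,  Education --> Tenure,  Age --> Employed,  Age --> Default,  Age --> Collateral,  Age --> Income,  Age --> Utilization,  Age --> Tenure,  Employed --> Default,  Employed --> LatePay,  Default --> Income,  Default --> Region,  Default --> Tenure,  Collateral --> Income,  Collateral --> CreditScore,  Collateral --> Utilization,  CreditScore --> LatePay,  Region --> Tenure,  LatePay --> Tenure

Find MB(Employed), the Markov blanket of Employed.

By definition, MB(Employed) is built from Employed's parents, Employed's children, and the co-parents of Employed.
Employed has children Default, LatePay.
Employed has parent Age.
Co-parents of Employed (other parents of its children):
  Default's other parent is Age.
  LatePay's other parent is CreditScore.
Union: {Age} ∪ {Default, LatePay} ∪ {Age, CreditScore} = {Age, CreditScore, Default, LatePay}.

{Age, CreditScore, Default, LatePay}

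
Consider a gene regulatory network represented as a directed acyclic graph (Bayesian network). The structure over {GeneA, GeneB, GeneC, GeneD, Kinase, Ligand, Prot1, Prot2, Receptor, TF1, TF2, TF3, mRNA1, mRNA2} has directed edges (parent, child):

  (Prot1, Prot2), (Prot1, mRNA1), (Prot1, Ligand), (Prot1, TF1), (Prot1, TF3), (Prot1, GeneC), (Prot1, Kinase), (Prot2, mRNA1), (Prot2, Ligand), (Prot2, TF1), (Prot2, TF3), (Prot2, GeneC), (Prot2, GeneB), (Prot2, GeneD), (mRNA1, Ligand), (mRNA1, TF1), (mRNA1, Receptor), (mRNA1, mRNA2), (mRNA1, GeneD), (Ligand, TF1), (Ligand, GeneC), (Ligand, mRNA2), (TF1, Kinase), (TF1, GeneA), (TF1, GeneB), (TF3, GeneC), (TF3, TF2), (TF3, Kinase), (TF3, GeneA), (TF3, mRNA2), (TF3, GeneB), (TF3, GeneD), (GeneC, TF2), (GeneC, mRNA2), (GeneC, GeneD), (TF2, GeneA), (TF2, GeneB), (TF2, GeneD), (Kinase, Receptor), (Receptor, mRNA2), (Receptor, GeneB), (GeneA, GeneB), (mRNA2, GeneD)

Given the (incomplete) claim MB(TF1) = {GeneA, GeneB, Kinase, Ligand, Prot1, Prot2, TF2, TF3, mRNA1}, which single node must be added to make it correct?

TF1 has parents Ligand, Prot1, Prot2, mRNA1.
TF1 has children GeneA, GeneB, Kinase.
Co-parents of TF1 (other parents of its children):
  Kinase: Prot1, TF3
  GeneA: TF2, TF3
  GeneB: GeneA, Prot2, Receptor, TF2, TF3
MB(TF1) = {GeneA, GeneB, Kinase, Ligand, Prot1, Prot2, Receptor, TF2, TF3, mRNA1}.
Comparing with the claimed set, Receptor is missing.

Receptor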